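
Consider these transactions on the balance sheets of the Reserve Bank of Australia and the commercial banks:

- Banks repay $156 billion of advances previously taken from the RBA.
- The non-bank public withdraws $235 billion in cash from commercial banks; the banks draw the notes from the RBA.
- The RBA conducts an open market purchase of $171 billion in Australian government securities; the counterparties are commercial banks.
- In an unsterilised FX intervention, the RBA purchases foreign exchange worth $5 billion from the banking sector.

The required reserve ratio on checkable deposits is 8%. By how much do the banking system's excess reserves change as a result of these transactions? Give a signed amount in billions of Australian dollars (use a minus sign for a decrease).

Discount-window repayment $156 billion: reserves −$156B, deposits 0.
Currency withdrawal $235 billion: reserves −$235B, deposits −$235B.
OMO purchase (from banks) $171 billion: reserves +$171B, deposits 0.
FX purchase $5 billion: reserves +$5B, deposits 0.
Totals: Δreserves = −$215B, Δdeposits = −$235B.
Δrequired reserves = 8% × −$235B = −$18.8B.
Δexcess reserves = Δreserves − Δrequired = −$215B − (−$18.8B) = -$196.2 billion.

-$196.2 billion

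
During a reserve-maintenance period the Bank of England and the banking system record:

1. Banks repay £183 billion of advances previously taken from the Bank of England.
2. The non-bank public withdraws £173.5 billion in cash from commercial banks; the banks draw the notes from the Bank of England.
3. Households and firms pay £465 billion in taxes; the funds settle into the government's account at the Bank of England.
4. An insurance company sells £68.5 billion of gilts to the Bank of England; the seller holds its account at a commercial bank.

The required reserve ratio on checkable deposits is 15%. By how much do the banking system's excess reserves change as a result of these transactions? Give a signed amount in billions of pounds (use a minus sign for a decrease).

-£667.5 billion

Discount-window repayment £183 billion: reserves −£183B, deposits 0.
Currency withdrawal £173.5 billion: reserves −£173.5B, deposits −£173.5B.
Government account inflow £465 billion: reserves −£465B, deposits −£465B.
Asset purchase (from non-banks) £68.5 billion: reserves +£68.5B, deposits +£68.5B.
Totals: Δreserves = −£753B, Δdeposits = −£570B.
Δrequired reserves = 15% × −£570B = −£85.5B.
Δexcess reserves = Δreserves − Δrequired = −£753B − (−£85.5B) = -£667.5 billion.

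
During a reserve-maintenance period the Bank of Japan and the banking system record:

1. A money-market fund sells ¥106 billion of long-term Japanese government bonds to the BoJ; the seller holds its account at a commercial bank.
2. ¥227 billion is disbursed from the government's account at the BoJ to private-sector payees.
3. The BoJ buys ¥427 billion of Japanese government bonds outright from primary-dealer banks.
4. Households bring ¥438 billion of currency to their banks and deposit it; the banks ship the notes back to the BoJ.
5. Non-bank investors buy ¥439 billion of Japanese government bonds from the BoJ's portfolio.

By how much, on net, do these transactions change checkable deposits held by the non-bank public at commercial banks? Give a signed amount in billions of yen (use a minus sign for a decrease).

+¥332 billion

BoJ balance sheet:
  Assets:      Securities +¥94B
  Liabilities: Bank reserves +¥759B, Currency in circulation −¥438B, Government deposits −¥227B
Commercial banking system:
  Assets:      Reserves at CB +¥759B, Securities −¥427B
  Liabilities: Checkable deposits +¥332B
So the change in checkable deposits held by the non-bank public at commercial banks is +¥332 billion.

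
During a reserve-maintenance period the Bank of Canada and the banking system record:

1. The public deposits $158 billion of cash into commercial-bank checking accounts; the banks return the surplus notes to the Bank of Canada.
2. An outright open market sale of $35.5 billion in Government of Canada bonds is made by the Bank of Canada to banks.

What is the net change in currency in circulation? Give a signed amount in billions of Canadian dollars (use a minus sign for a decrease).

-$158 billion

Currency deposit $158 billion: notes return to the central bank → −$158B.
OMO sale (to banks) $35.5 billion: no currency enters or leaves circulation → 0.
Net: −158 + 0 = -$158 billion.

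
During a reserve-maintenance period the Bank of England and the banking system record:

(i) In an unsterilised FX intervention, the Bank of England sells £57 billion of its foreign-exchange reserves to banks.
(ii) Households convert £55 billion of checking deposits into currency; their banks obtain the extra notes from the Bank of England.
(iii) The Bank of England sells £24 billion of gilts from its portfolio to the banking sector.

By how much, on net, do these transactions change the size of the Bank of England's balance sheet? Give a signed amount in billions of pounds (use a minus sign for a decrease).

Bank of England balance sheet:
  Assets:      Securities −£24B, Foreign assets −£57B
  Liabilities: Bank reserves −£136B, Currency in circulation +£55B
Change in total Bank of England assets = -£81 billion.

-£81 billion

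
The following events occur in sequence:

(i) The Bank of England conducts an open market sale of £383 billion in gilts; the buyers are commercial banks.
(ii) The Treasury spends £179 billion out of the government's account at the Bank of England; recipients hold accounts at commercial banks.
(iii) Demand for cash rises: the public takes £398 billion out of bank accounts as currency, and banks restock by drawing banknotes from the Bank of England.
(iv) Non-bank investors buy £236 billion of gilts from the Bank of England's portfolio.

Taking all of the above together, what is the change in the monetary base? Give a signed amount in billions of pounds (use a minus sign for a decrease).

-£440 billion

Bank of England balance sheet:
  Assets:      Securities −£619B
  Liabilities: Bank reserves −£838B, Currency in circulation +£398B, Government deposits −£179B
Monetary base = currency + reserves: +£398B + (−£838B) = -£440 billion.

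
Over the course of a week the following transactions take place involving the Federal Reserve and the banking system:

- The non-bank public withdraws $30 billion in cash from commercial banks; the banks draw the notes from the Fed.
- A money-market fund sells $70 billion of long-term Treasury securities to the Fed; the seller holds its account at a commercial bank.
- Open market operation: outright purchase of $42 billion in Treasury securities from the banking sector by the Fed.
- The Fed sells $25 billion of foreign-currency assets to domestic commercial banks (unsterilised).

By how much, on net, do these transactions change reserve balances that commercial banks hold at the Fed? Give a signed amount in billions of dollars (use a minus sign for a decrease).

+$57 billion

Currency withdrawal $30 billion: banks swap reserves for currency → −$30B.
Asset purchase (from non-banks) $70 billion: the Fed pays by crediting reserve accounts → +$70B.
OMO purchase (from banks) $42 billion: the Fed pays by crediting reserve accounts → +$42B.
FX sale $25 billion: the buying banks pay out of their reserve balances → −$25B.
Net: −30 + 70 + 42 − 25 = +$57 billion.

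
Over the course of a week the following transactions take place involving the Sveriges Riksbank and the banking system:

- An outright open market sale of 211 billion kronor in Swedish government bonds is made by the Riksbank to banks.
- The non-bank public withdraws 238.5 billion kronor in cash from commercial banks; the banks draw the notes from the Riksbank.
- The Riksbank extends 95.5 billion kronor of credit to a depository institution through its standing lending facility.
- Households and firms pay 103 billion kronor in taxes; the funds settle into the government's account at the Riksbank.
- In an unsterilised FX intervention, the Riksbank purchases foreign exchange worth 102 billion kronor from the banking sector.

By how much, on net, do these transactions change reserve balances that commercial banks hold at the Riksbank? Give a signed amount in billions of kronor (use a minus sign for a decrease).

OMO sale (to banks) 211 billion kronor: the buying banks pay out of their reserve balances → −211B.
Currency withdrawal 238.5 billion kronor: banks swap reserves for currency → −238.5B.
Discount-window loan 95.5 billion kronor: the loan is credited to the bank's reserve account → +95.5B.
Government account inflow 103 billion kronor: funds move from bank reserves into the government account → −103B.
FX purchase 102 billion kronor: the Riksbank pays by crediting reserve accounts → +102B.
Net: −211 − 238.5 + 95.5 − 103 + 102 = -355 billion.

-355 billion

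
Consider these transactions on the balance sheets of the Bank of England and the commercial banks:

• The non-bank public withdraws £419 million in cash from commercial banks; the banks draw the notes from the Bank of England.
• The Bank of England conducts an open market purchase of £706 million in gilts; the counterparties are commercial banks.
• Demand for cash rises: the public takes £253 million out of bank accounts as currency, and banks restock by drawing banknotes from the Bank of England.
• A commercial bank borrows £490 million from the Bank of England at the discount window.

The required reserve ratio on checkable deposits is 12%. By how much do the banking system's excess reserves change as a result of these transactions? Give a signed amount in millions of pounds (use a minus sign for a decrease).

Currency withdrawal £419 million: reserves −£419M, deposits −£419M.
OMO purchase (from banks) £706 million: reserves +£706M, deposits 0.
Currency withdrawal £253 million: reserves −£253M, deposits −£253M.
Discount-window loan £490 million: reserves +£490M, deposits 0.
Totals: Δreserves = +£524M, Δdeposits = −£672M.
Δrequired reserves = 12% × −£672M = −£80.64M.
Δexcess reserves = Δreserves − Δrequired = +£524M − (−£80.64M) = +£604.64 million.

+£604.64 million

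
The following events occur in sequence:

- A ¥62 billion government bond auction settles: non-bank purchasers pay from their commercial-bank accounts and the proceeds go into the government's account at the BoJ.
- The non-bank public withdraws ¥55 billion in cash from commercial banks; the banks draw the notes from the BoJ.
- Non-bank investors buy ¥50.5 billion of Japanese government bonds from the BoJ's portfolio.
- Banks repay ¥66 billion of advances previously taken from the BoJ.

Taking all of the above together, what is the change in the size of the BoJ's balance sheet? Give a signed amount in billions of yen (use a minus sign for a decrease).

-¥116.5 billion

BoJ balance sheet:
  Assets:      Securities −¥50.5B, Loans to banks −¥66B
  Liabilities: Bank reserves −¥233.5B, Currency in circulation +¥55B, Government deposits +¥62B
Change in total BoJ assets = -¥116.5 billion.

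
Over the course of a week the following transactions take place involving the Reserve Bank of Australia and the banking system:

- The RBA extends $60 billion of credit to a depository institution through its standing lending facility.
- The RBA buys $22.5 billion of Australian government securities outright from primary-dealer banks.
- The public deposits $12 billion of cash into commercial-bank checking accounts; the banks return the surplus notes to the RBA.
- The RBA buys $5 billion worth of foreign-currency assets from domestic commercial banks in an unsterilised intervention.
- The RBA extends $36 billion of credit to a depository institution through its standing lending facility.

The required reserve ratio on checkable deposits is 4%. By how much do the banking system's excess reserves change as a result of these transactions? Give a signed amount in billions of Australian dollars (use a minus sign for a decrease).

Discount-window loan $60 billion: reserves +$60B, deposits 0.
OMO purchase (from banks) $22.5 billion: reserves +$22.5B, deposits 0.
Currency deposit $12 billion: reserves +$12B, deposits +$12B.
FX purchase $5 billion: reserves +$5B, deposits 0.
Discount-window loan $36 billion: reserves +$36B, deposits 0.
Totals: Δreserves = +$135.5B, Δdeposits = +$12B.
Δrequired reserves = 4% × +$12B = +$0.48B.
Δexcess reserves = Δreserves − Δrequired = +$135.5B − (+$0.48B) = +$135.02 billion.

+$135.02 billion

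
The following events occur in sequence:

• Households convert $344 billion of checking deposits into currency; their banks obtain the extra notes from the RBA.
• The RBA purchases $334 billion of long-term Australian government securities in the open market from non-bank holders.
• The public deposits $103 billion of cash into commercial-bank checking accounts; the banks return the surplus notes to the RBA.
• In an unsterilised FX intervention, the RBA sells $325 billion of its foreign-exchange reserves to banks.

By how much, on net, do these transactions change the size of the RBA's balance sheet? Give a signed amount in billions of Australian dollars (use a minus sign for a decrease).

+$9 billion

Currency withdrawal $344 billion: only the composition of liabilities changes → 0.
Asset purchase (from non-banks) $334 billion: an RBA asset is acquired → +$334B.
Currency deposit $103 billion: only the composition of liabilities changes → 0.
FX sale $325 billion: an RBA asset is shed → −$325B.
Net: 0 + 334 + 0 − 325 = +$9 billion.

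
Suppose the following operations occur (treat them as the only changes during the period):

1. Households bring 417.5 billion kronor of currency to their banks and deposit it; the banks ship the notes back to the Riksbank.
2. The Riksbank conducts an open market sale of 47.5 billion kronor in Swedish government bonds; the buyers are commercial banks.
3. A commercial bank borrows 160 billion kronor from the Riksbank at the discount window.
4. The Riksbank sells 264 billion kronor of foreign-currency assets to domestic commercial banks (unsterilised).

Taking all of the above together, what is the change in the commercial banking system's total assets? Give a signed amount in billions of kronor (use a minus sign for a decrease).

+577.5 billion

Currency deposit 417.5 billion kronor: bank balance sheets expand → +417.5B.
OMO sale (to banks) 47.5 billion kronor: just an asset swap on bank balance sheets → 0.
Discount-window loan 160 billion kronor: bank balance sheets expand → +160B.
FX sale 264 billion kronor: just an asset swap on bank balance sheets → 0.
Net: 417.5 + 0 + 160 + 0 = +577.5 billion.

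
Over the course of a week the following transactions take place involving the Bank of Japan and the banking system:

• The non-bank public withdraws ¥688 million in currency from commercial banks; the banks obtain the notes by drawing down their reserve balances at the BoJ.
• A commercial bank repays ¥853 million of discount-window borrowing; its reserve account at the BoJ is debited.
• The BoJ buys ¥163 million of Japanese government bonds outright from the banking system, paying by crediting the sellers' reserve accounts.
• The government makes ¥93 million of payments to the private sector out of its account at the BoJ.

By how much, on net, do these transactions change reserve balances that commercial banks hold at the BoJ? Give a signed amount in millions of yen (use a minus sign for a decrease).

-¥1285 million

Currency withdrawal ¥688 million: banks swap reserves for currency → −¥688M.
Discount-window repayment ¥853 million: repayment is debited from reserves → −¥853M.
OMO purchase (from banks) ¥163 million: the BoJ pays by crediting reserve accounts → +¥163M.
Government spending ¥93 million: government payments flow into bank reserve accounts → +¥93M.
Net: −688 − 853 + 163 + 93 = -¥1285 million.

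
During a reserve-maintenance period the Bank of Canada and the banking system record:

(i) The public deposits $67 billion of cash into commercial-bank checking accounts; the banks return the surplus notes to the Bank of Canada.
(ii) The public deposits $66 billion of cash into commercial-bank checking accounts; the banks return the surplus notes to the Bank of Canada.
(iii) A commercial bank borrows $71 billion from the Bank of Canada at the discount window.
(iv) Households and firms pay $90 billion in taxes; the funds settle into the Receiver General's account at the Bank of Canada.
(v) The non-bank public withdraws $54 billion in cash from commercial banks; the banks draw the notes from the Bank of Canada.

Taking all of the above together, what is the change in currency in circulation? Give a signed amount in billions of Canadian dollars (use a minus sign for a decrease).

-$79 billion

Bank of Canada balance sheet:
  Assets:      Loans to banks +$71B
  Liabilities: Bank reserves +$60B, Currency in circulation −$79B, Government deposits +$90B
So the change in currency in circulation is -$79 billion.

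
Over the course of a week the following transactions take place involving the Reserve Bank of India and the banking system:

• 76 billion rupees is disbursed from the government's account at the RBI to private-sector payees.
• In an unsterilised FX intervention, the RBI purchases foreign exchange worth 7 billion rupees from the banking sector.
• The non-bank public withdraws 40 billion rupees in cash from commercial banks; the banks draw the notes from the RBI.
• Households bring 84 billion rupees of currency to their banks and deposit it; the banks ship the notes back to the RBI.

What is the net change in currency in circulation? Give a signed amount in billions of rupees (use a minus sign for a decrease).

RBI balance sheet:
  Assets:      Foreign assets +7B
  Liabilities: Bank reserves +127B, Currency in circulation −44B, Government deposits −76B
Commercial banking system:
  Assets:      Reserves at CB +127B, Foreign assets −7B
  Liabilities: Checkable deposits +120B
So the change in currency in circulation is -44 billion.

-44 billion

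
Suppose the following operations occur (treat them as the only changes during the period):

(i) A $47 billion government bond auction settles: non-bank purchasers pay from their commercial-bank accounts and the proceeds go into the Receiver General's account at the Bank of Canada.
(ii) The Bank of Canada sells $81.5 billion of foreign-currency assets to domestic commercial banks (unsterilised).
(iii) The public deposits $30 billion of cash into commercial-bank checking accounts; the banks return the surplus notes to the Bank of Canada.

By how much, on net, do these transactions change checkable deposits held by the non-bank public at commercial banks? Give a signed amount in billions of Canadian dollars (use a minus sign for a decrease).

-$17 billion

Government account inflow $47 billion: non-bank counterparties' bank balances fall → −$47B.
FX sale $81.5 billion: the counterparty is a bank, so public deposits are unchanged → 0.
Currency deposit $30 billion: non-bank counterparties' bank balances rise → +$30B.
Net: −47 + 0 + 30 = -$17 billion.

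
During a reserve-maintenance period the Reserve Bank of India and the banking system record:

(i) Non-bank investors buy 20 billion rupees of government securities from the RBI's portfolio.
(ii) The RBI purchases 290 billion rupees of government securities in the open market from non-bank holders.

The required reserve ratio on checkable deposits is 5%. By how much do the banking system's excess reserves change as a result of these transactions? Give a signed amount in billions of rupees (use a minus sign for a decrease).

+256.5 billion

Asset sale (to non-banks) 20 billion rupees: reserves −20B, deposits −20B.
Asset purchase (from non-banks) 290 billion rupees: reserves +290B, deposits +290B.
Totals: Δreserves = +270B, Δdeposits = +270B.
Δrequired reserves = 5% × +270B = +13.5B.
Δexcess reserves = Δreserves − Δrequired = +270B − (+13.5B) = +256.5 billion.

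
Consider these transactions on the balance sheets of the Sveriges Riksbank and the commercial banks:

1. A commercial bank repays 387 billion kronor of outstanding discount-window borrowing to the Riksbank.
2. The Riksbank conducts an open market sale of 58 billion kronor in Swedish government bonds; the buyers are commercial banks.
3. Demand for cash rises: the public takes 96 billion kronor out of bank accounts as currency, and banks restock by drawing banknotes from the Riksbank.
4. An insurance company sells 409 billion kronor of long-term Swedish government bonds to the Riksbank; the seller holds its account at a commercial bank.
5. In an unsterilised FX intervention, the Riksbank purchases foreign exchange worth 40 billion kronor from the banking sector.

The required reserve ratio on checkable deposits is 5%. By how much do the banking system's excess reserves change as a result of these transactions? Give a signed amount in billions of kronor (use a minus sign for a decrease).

-107.65 billion

Discount-window repayment 387 billion kronor: reserves −387B, deposits 0.
OMO sale (to banks) 58 billion kronor: reserves −58B, deposits 0.
Currency withdrawal 96 billion kronor: reserves −96B, deposits −96B.
Asset purchase (from non-banks) 409 billion kronor: reserves +409B, deposits +409B.
FX purchase 40 billion kronor: reserves +40B, deposits 0.
Totals: Δreserves = −92B, Δdeposits = +313B.
Δrequired reserves = 5% × +313B = +15.65B.
Δexcess reserves = Δreserves − Δrequired = −92B − (+15.65B) = -107.65 billion.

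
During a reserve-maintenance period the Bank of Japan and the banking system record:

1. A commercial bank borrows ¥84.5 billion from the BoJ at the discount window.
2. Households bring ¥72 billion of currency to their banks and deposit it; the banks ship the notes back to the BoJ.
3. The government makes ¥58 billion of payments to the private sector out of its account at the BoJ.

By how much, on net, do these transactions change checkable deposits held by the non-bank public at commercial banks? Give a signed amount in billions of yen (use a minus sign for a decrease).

+¥130 billion

Discount-window loan ¥84.5 billion: the counterparty is a bank, so public deposits are unchanged → 0.
Currency deposit ¥72 billion: non-bank counterparties' bank balances rise → +¥72B.
Government spending ¥58 billion: non-bank counterparties' bank balances rise → +¥58B.
Net: 0 + 72 + 58 = +¥130 billion.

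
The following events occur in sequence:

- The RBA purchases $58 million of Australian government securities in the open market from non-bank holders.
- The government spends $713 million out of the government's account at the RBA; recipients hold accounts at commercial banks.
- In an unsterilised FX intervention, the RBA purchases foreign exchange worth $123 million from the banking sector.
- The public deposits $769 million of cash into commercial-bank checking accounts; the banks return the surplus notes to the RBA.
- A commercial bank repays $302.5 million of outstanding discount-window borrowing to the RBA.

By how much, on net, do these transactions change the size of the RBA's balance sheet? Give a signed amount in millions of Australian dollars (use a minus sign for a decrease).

-$121.5 million

Asset purchase (from non-banks) $58 million: an RBA asset is acquired → +$58M.
Government spending $713 million: only the composition of liabilities changes → 0.
FX purchase $123 million: an RBA asset is acquired → +$123M.
Currency deposit $769 million: only the composition of liabilities changes → 0.
Discount-window repayment $302.5 million: an RBA asset is shed → −$302.5M.
Net: 58 + 0 + 123 + 0 − 302.5 = -$121.5 million.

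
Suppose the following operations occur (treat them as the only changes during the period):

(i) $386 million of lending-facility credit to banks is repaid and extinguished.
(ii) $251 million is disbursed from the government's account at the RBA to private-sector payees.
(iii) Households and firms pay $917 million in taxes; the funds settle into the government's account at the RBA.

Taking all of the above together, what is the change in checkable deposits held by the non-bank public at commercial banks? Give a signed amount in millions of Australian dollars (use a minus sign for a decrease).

-$666 million

RBA balance sheet:
  Assets:      Loans to banks −$386M
  Liabilities: Bank reserves −$1052M, Government deposits +$666M
Commercial banking system:
  Assets:      Reserves at CB −$1052M
  Liabilities: Checkable deposits −$666M, Borrowings from CB −$386M
So the change in checkable deposits held by the non-bank public at commercial banks is -$666 million.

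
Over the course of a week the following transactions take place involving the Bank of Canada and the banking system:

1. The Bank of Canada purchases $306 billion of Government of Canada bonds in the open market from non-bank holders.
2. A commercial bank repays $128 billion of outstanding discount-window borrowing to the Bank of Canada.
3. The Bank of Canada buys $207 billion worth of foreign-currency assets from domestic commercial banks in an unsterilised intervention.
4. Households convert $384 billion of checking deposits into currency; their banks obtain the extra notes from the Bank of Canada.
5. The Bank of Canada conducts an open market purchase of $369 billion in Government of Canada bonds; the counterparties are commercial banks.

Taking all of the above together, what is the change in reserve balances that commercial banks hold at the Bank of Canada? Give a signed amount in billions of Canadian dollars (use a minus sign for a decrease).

+$370 billion

Bank of Canada balance sheet:
  Assets:      Securities +$675B, Loans to banks −$128B, Foreign assets +$207B
  Liabilities: Bank reserves +$370B, Currency in circulation +$384B
Commercial banking system:
  Assets:      Reserves at CB +$370B, Securities −$369B, Foreign assets −$207B
  Liabilities: Checkable deposits −$78B, Borrowings from CB −$128B
So the change in reserve balances that commercial banks hold at the Bank of Canada is +$370 billion.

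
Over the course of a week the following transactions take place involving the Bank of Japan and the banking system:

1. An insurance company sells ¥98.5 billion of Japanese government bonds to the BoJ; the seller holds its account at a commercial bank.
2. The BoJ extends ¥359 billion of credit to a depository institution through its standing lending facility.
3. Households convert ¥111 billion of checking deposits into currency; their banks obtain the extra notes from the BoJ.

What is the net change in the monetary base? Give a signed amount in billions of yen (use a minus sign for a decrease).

+¥457.5 billion

BoJ balance sheet:
  Assets:      Securities +¥98.5B, Loans to banks +¥359B
  Liabilities: Bank reserves +¥346.5B, Currency in circulation +¥111B
Commercial banking system:
  Assets:      Reserves at CB +¥346.5B
  Liabilities: Checkable deposits −¥12.5B, Borrowings from CB +¥359B
Monetary base = currency + reserves: +¥111B + (+¥346.5B) = +¥457.5 billion.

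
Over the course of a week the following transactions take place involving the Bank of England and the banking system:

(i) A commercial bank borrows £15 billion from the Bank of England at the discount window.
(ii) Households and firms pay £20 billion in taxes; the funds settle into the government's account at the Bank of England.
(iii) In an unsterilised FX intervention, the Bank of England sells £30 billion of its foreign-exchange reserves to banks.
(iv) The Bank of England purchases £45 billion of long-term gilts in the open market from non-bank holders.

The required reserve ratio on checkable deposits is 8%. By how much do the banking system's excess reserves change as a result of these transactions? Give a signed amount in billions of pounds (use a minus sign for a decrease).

+£8 billion

Discount-window loan £15 billion: reserves +£15B, deposits 0.
Government account inflow £20 billion: reserves −£20B, deposits −£20B.
FX sale £30 billion: reserves −£30B, deposits 0.
Asset purchase (from non-banks) £45 billion: reserves +£45B, deposits +£45B.
Totals: Δreserves = +£10B, Δdeposits = +£25B.
Δrequired reserves = 8% × +£25B = +£2B.
Δexcess reserves = Δreserves − Δrequired = +£10B − (+£2B) = +£8 billion.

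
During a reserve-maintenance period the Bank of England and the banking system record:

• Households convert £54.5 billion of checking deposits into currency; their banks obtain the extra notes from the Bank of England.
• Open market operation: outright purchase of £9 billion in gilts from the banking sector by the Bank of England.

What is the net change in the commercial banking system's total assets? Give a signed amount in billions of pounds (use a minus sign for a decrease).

Currency withdrawal £54.5 billion: bank balance sheets shrink → −£54.5B.
OMO purchase (from banks) £9 billion: just an asset swap on bank balance sheets → 0.
Net: −54.5 + 0 = -£54.5 billion.

-£54.5 billion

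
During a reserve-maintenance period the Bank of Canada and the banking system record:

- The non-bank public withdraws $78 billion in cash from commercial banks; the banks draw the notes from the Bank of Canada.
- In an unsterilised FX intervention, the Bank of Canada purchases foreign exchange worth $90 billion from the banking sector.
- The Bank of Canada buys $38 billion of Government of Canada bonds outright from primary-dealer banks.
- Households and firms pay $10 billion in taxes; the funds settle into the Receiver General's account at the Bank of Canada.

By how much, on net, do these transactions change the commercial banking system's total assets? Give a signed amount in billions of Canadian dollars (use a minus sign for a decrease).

-$88 billion

Currency withdrawal $78 billion: bank balance sheets shrink → −$78B.
FX purchase $90 billion: just an asset swap on bank balance sheets → 0.
OMO purchase (from banks) $38 billion: just an asset swap on bank balance sheets → 0.
Government account inflow $10 billion: bank balance sheets shrink → −$10B.
Net: −78 + 0 + 0 − 10 = -$88 billion.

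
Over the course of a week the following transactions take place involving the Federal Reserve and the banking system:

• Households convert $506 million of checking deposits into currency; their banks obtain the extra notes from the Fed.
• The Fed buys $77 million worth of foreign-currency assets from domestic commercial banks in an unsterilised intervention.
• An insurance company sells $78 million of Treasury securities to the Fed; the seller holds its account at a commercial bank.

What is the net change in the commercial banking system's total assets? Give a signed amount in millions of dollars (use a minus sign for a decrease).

Currency withdrawal $506 million: bank balance sheets shrink → −$506M.
FX purchase $77 million: just an asset swap on bank balance sheets → 0.
Asset purchase (from non-banks) $78 million: bank balance sheets expand → +$78M.
Net: −506 + 0 + 78 = -$428 million.

-$428 million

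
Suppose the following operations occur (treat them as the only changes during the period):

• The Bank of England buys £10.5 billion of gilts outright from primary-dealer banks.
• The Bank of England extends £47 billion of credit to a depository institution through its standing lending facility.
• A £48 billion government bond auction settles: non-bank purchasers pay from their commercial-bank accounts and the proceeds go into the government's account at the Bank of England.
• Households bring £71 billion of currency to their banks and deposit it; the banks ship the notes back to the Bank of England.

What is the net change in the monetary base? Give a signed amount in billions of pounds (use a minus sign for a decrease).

+£9.5 billion

Bank of England balance sheet:
  Assets:      Securities +£10.5B, Loans to banks +£47B
  Liabilities: Bank reserves +£80.5B, Currency in circulation −£71B, Government deposits +£48B
Commercial banking system:
  Assets:      Reserves at CB +£80.5B, Securities −£10.5B
  Liabilities: Checkable deposits +£23B, Borrowings from CB +£47B
Monetary base = currency + reserves: −£71B + (+£80.5B) = +£9.5 billion.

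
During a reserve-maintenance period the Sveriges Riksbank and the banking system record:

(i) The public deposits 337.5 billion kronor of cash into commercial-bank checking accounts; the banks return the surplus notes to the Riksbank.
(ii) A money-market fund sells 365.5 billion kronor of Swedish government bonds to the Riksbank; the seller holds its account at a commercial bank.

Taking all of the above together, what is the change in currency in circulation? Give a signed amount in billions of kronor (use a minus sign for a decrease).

-337.5 billion

Riksbank balance sheet:
  Assets:      Securities +365.5B
  Liabilities: Bank reserves +703B, Currency in circulation −337.5B
Commercial banking system:
  Assets:      Reserves at CB +703B
  Liabilities: Checkable deposits +703B
So the change in currency in circulation is -337.5 billion.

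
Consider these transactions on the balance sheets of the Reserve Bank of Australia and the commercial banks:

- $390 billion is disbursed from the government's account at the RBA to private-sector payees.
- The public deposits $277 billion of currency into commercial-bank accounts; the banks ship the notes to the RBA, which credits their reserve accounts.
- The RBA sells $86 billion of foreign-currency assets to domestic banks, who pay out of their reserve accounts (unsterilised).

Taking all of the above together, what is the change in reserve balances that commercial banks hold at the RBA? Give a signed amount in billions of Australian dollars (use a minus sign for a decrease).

Government spending $390 billion: government payments flow into bank reserve accounts → +$390B.
Currency deposit $277 billion: returned notes are swapped for reserve credit → +$277B.
FX sale $86 billion: the buying banks pay out of their reserve balances → −$86B.
Net: 390 + 277 − 86 = +$581 billion.

+$581 billion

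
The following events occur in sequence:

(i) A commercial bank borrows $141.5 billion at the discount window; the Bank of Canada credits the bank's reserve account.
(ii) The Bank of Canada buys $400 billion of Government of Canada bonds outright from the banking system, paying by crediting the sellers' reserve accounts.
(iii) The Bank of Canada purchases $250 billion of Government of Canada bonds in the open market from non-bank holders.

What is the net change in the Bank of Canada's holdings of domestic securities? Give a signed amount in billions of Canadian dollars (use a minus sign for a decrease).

+$650 billion

Discount-window loan $141.5 billion: the Bank of Canada's securities portfolio is untouched → 0.
OMO purchase (from banks) $400 billion: securities added to the Bank of Canada's portfolio → +$400B.
Asset purchase (from non-banks) $250 billion: securities added to the Bank of Canada's portfolio → +$250B.
Net: 0 + 400 + 250 = +$650 billion.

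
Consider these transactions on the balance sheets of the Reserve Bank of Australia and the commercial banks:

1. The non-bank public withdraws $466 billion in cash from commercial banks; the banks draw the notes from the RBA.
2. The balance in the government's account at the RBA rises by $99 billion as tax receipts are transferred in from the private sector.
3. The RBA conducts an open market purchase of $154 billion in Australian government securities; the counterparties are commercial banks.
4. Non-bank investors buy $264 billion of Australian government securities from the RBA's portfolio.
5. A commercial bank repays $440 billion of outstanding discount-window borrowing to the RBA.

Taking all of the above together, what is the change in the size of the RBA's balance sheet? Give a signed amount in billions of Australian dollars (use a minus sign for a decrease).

-$550 billion

Currency withdrawal $466 billion: only the composition of liabilities changes → 0.
Government account inflow $99 billion: only the composition of liabilities changes → 0.
OMO purchase (from banks) $154 billion: an RBA asset is acquired → +$154B.
Asset sale (to non-banks) $264 billion: an RBA asset is shed → −$264B.
Discount-window repayment $440 billion: an RBA asset is shed → −$440B.
Net: 0 + 0 + 154 − 264 − 440 = -$550 billion.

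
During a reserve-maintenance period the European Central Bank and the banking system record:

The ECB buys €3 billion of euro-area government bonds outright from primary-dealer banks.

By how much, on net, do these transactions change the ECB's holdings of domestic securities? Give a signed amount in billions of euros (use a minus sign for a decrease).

OMO purchase (from banks) €3 billion: securities added to the ECB's portfolio → +€3B.

+€3 billion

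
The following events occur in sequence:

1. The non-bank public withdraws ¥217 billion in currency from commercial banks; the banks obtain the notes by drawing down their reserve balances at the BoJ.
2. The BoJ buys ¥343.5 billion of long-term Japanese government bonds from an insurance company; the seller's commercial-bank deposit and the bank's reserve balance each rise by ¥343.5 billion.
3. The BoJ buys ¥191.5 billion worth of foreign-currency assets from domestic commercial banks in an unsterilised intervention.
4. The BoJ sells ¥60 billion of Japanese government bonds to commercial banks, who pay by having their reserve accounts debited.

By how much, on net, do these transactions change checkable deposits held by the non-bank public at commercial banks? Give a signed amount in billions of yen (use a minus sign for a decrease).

Currency withdrawal ¥217 billion: non-bank counterparties' bank balances fall → −¥217B.
Asset purchase (from non-banks) ¥343.5 billion: non-bank counterparties' bank balances rise → +¥343.5B.
FX purchase ¥191.5 billion: the counterparty is a bank, so public deposits are unchanged → 0.
OMO sale (to banks) ¥60 billion: the counterparty is a bank, so public deposits are unchanged → 0.
Net: −217 + 343.5 + 0 + 0 = +¥126.5 billion.

+¥126.5 billion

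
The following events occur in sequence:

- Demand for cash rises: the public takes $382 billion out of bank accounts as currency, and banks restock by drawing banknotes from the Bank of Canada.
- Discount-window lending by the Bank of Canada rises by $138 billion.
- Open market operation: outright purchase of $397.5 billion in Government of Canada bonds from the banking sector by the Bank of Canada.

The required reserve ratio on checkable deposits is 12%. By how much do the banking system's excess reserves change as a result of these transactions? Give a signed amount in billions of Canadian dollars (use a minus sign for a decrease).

Currency withdrawal $382 billion: reserves −$382B, deposits −$382B.
Discount-window loan $138 billion: reserves +$138B, deposits 0.
OMO purchase (from banks) $397.5 billion: reserves +$397.5B, deposits 0.
Totals: Δreserves = +$153.5B, Δdeposits = −$382B.
Δrequired reserves = 12% × −$382B = −$45.84B.
Δexcess reserves = Δreserves − Δrequired = +$153.5B − (−$45.84B) = +$199.34 billion.

+$199.34 billion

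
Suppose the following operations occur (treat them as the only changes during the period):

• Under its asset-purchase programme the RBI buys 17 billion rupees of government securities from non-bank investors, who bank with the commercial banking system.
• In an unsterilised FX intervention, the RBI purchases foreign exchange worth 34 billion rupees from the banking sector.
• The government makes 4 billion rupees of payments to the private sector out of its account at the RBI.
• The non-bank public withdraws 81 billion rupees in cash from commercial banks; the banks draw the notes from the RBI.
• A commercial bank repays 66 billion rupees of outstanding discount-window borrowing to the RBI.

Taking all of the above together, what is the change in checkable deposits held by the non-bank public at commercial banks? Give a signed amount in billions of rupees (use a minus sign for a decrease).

-60 billion

RBI balance sheet:
  Assets:      Securities +17B, Loans to banks −66B, Foreign assets +34B
  Liabilities: Bank reserves −92B, Currency in circulation +81B, Government deposits −4B
Commercial banking system:
  Assets:      Reserves at CB −92B, Foreign assets −34B
  Liabilities: Checkable deposits −60B, Borrowings from CB −66B
So the change in checkable deposits held by the non-bank public at commercial banks is -60 billion.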